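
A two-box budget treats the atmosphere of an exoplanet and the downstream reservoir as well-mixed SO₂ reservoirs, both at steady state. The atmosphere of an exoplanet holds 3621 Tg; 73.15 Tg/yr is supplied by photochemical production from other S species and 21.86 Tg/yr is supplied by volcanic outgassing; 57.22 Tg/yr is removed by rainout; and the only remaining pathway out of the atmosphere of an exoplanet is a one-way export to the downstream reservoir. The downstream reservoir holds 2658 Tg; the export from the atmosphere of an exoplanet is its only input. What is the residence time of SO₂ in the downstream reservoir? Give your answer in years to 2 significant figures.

70 yr

Balance the atmosphere of an exoplanet: ΣF_in = 73.15 + 21.86 = 95.010 Tg/yr.
Export to the downstream reservoir = ΣF_in − (57.22) = 37.790 Tg/yr.
At steady state the output of the downstream reservoir equals its input, 37.790 Tg/yr.
τ = M / F = 2658 / 37.790 = 70.34 yr.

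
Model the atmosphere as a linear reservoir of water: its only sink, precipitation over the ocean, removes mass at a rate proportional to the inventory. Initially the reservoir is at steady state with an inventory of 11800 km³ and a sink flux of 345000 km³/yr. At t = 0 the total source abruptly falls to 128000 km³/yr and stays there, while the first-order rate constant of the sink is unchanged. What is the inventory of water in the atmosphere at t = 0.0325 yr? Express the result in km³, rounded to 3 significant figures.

7250 km³

The sink rate constant is k = F₀/M₀ = 345000/11800 = 29.24 yr⁻¹.
Solving dM/dt = F₁ − kM with M(0) = M₀ gives M(t) = F₁/k + (M₀ − F₁/k)·e^(−kt).
F₁/k = 128000/29.24 = 4378.0 km³; kt = 29.24 × 0.0325 = 0.9502, e^(−kt) = 0.3867.
M(0.0325) = 4378.0 + (11800 − 4378.0) × 0.3867 = 4378.0 + 2870 = 7247.8 km³.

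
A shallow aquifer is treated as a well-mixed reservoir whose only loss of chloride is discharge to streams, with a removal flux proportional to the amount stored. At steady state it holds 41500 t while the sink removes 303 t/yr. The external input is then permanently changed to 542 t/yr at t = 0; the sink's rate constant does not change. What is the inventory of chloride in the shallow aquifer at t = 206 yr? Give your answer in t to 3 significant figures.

67000 t

The sink rate constant is k = F₀/M₀ = 303/41500 = 0.007301 yr⁻¹.
Solving dM/dt = F₁ − kM with M(0) = M₀ gives M(t) = F₁/k + (M₀ − F₁/k)·e^(−kt).
F₁/k = 542/0.007301 = 74234 t; kt = 0.007301 × 206 = 1.504, e^(−kt) = 0.2222.
M(206) = 74234 + (41500 − 74234) × 0.2222 = 74234 − 7275 = 66960 t.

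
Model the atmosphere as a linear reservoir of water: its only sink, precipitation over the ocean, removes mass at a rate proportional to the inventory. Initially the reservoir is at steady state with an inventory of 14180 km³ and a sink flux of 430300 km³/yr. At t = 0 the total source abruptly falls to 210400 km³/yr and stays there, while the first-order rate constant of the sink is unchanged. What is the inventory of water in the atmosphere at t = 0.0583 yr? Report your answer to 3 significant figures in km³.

Residence time τ = M₀/F₀ = 0.03295 yr. The eventual steady state is M_∞ = M₀·(F₁/F₀) = 14180 × 210400/430300 = 6933.5 km³.
The anomaly ΔM(t) = M(t) − M_∞ decays as ΔM₀·e^(−t/τ) with ΔM₀ = 14180 − 6933.5 = 7247 km³.
At t = 0.0583 yr, e^(−t/τ) = e^(−1.769) = 0.1705, so ΔM = 1235 km³ and M = 6933.5 + 1235 = 8168.8 km³.

8170 km³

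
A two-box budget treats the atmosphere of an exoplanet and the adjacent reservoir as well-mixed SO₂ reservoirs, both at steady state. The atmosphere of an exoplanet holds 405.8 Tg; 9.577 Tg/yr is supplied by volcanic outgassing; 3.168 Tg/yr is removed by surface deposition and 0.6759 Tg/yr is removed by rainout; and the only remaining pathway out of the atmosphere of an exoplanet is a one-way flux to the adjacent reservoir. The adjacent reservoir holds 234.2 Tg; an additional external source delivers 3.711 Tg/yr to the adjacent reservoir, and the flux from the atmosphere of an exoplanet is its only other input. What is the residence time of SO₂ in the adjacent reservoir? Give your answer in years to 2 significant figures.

25 yr

Balance the atmosphere of an exoplanet: ΣF_in = 9.5770 Tg/yr.
Flux to the adjacent reservoir = ΣF_in − (3.168 + 0.6759) = 5.7331 Tg/yr.
Total input to the adjacent reservoir = 5.7331 + 3.711 = 9.4441 Tg/yr; at steady state this equals its total output.
τ = M / F = 234.2 / 9.4441 = 24.80 yr.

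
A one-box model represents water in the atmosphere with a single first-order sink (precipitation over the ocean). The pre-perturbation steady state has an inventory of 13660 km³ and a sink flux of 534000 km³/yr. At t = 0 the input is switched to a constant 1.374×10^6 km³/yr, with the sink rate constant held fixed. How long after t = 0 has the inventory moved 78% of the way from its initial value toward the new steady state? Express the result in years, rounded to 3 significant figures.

τ = M₀/F₀ = 13660/534000 = 0.02558 yr.
The remaining gap fraction is e^(−t/τ); 78% covered ⇒ e^(−t/τ) = 0.220.
t = −τ ln(0.220) = 0.02558 × 1.514 = 0.03873 yr.

0.0387 yr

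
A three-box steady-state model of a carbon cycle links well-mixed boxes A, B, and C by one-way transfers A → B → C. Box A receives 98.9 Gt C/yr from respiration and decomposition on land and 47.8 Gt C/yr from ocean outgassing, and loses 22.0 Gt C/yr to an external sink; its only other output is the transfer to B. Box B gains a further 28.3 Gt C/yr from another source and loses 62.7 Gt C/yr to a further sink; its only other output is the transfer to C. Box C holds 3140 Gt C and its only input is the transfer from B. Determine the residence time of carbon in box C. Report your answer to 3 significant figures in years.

Box A: F(A→B) = (98.9 + 47.8) − 22.0 = 124.70 Gt C/yr.
Box B: F(B→C) = (124.70 + 28.3) − 62.7 = 90.300 Gt C/yr.
Box C throughput = its input = 90.300 Gt C/yr; τ = 3140 / 90.300 = 34.77 yr.

34.8 yr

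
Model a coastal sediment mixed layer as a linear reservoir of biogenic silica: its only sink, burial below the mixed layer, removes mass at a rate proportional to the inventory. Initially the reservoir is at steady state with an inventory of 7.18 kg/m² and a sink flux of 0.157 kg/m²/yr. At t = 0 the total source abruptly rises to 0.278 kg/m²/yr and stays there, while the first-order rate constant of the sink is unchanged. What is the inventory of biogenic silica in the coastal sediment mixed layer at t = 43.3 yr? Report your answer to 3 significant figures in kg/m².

10.6 kg/m²

τ = M₀/F₀ = 7.18/0.157 = 45.73 yr; rate constant k = 1/τ.
New steady state M_∞ = F₁/k = F₁·τ = 0.278 × 45.73 = 12.714 kg/m².
M(t) = M_∞ + (M₀ − M_∞)·e^(−t/τ); t/τ = 43.3/45.73 = 0.9468, so e^(−t/τ) = 0.3880.
M(t) = 12.714 − 5.534 × 0.3880 = 10.567 kg/m².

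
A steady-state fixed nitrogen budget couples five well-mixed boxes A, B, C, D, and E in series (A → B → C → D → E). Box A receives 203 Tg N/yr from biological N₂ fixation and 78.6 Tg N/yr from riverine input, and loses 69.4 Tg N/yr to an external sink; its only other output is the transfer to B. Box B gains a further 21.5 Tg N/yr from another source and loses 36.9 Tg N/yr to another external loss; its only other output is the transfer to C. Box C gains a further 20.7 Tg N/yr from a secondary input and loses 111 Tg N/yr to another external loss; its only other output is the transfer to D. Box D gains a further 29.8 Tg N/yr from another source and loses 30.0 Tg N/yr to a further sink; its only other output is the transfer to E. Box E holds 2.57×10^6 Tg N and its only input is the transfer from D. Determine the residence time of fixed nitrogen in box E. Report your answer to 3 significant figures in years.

24200 yr

Box A: F(A→B) = (203 + 78.6) − 69.4 = 212.20 Tg N/yr.
Box B: F(B→C) = (212.20 + 21.5) − 36.9 = 196.80 Tg N/yr.
Box C: F(C→D) = (196.80 + 20.7) − 111 = 106.50 Tg N/yr.
Box D: F(D→E) = (106.50 + 29.8) − 30.0 = 106.30 Tg N/yr.
Box E throughput = its input = 106.30 Tg N/yr; τ = 2.57×10^6 / 106.30 = 24180 yr.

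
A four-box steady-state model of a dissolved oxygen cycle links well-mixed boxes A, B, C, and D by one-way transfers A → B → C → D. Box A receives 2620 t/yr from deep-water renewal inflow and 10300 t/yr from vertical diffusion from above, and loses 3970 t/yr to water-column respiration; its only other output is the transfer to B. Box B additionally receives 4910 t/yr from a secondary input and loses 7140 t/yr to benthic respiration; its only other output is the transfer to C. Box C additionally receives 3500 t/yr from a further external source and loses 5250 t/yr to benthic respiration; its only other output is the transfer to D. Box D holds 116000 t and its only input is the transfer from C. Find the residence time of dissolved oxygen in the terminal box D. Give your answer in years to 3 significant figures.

Box A: F(A→B) = (2620 + 10300) − 3970 = 8950.0 t/yr.
Box B: F(B→C) = (8950.0 + 4910) − 7140 = 6720.0 t/yr.
Box C: F(C→D) = (6720.0 + 3500) − 5250 = 4970.0 t/yr.
Box D throughput = its input = 4970.0 t/yr; τ = 116000 / 4970.0 = 23.34 yr.

23.3 yr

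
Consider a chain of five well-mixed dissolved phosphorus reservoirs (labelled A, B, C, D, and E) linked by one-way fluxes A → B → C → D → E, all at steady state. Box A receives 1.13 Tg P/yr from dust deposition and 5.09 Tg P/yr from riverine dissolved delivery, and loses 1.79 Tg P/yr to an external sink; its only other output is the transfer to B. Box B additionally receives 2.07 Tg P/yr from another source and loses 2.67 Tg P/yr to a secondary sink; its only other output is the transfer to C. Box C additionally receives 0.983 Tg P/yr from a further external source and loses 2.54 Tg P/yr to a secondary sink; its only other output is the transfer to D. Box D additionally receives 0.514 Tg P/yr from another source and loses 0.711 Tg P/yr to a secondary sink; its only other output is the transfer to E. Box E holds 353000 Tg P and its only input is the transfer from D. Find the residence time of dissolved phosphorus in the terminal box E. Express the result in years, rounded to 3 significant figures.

170000 yr

Box A: F(A→B) = (1.13 + 5.09) − 1.79 = 4.4300 Tg P/yr.
Box B: F(B→C) = (4.4300 + 2.07) − 2.67 = 3.8300 Tg P/yr.
Box C: F(C→D) = (3.8300 + 0.983) − 2.54 = 2.2730 Tg P/yr.
Box D: F(D→E) = (2.2730 + 0.514) − 0.711 = 2.0760 Tg P/yr.
Box E throughput = its input = 2.0760 Tg P/yr; τ = 353000 / 2.0760 = 170000 yr.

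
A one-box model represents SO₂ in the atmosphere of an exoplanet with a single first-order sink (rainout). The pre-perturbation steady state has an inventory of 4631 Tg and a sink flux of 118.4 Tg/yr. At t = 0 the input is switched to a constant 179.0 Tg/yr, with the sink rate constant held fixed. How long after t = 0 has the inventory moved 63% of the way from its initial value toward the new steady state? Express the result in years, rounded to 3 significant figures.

τ = M₀/F₀ = 4631/118.4 = 39.11 yr.
The remaining gap fraction is e^(−t/τ); 63% covered ⇒ e^(−t/τ) = 0.370.
t = −τ ln(0.370) = 39.11 × 0.9943 = 38.89 yr.

38.9 yr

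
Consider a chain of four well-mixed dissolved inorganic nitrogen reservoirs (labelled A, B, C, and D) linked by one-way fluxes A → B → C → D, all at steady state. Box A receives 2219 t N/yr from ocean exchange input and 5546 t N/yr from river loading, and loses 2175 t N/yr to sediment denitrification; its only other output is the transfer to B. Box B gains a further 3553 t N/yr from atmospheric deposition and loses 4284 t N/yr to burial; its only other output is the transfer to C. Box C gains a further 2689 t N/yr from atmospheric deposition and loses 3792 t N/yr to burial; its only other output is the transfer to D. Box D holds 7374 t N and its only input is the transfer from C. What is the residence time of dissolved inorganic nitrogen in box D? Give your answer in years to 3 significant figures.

1.96 yr

Box A: F(A→B) = (2219 + 5546) − 2175 = 5590.0 t N/yr.
Box B: F(B→C) = (5590.0 + 3553) − 4284 = 4859.0 t N/yr.
Box C: F(C→D) = (4859.0 + 2689) − 3792 = 3756.0 t N/yr.
Box D throughput = its input = 3756.0 t N/yr; τ = 7374 / 3756.0 = 1.963 yr.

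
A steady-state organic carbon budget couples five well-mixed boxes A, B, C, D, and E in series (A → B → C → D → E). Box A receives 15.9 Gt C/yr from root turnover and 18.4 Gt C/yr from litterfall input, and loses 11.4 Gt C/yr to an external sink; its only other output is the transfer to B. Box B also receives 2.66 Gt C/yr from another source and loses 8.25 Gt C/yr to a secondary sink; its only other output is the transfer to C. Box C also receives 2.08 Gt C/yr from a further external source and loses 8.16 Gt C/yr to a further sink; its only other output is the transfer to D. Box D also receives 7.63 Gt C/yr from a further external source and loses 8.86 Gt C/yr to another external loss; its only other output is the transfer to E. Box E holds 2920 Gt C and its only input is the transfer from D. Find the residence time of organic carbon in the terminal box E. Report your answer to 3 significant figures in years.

292 yr

Box A: F(A→B) = (15.9 + 18.4) − 11.4 = 22.900 Gt C/yr.
Box B: F(B→C) = (22.900 + 2.66) − 8.25 = 17.310 Gt C/yr.
Box C: F(C→D) = (17.310 + 2.08) − 8.16 = 11.230 Gt C/yr.
Box D: F(D→E) = (11.230 + 7.63) − 8.86 = 10.000 Gt C/yr.
Box E throughput = its input = 10.000 Gt C/yr; τ = 2920 / 10.000 = 292.0 yr.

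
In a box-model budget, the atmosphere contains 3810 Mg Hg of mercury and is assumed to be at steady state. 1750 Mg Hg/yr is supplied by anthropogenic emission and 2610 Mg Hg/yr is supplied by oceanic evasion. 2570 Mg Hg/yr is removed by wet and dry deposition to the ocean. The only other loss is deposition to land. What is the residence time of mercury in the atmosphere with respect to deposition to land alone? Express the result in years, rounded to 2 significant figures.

At steady state ΣF_in = ΣF_out.
ΣF_in = 1750 + 2610 = 4360.0 Mg Hg/yr.
Deposition to land flux = ΣF_in − (2570) = 4360.0 − 2570 = 1790 Mg Hg/yr.
τ = M / F = 3810 / 1790 = 2.128 yr.

2.1 yr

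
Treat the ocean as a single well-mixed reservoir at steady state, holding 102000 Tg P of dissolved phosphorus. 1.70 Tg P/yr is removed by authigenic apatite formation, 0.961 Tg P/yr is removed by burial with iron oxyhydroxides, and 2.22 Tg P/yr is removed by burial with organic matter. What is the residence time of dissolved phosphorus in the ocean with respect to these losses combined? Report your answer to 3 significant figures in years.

20900 yr

Total removal = 1.700 + 0.9610 + 2.220 = 4.8810 Tg P/yr.
τ = M / ΣF_out = 102000 / 4.8810 = 20900 yr.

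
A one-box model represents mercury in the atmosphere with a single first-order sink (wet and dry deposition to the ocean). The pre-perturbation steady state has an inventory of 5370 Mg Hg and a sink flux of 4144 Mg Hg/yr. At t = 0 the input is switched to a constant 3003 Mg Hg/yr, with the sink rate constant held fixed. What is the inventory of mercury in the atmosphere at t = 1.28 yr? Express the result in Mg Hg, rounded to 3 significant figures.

The sink rate constant is k = F₀/M₀ = 4144/5370 = 0.7717 yr⁻¹.
Solving dM/dt = F₁ − kM with M(0) = M₀ gives M(t) = F₁/k + (M₀ − F₁/k)·e^(−kt).
F₁/k = 3003/0.7717 = 3891.4 Mg Hg; kt = 0.7717 × 1.28 = 0.9878, e^(−kt) = 0.3724.
M(1.28) = 3891.4 + (5370 − 3891.4) × 0.3724 = 3891.4 + 550.6 = 4442.1 Mg Hg.

4440 Mg Hg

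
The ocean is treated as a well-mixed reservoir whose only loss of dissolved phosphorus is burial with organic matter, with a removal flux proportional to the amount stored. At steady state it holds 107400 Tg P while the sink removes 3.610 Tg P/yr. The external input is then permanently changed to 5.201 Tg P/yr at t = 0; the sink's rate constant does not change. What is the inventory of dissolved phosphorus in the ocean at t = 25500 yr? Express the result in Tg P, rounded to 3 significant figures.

135000 Tg P

The sink rate constant is k = F₀/M₀ = 3.610/107400 = 3.361×10^-5 yr⁻¹.
Solving dM/dt = F₁ − kM with M(0) = M₀ gives M(t) = F₁/k + (M₀ − F₁/k)·e^(−kt).
F₁/k = 5.201/3.361×10^-5 = 154730 Tg P; kt = 3.361×10^-5 × 25500 = 0.8571, e^(−kt) = 0.4244.
M(25500) = 154730 + (107400 − 154730) × 0.4244 = 154730 − 20090 = 134650 Tg P.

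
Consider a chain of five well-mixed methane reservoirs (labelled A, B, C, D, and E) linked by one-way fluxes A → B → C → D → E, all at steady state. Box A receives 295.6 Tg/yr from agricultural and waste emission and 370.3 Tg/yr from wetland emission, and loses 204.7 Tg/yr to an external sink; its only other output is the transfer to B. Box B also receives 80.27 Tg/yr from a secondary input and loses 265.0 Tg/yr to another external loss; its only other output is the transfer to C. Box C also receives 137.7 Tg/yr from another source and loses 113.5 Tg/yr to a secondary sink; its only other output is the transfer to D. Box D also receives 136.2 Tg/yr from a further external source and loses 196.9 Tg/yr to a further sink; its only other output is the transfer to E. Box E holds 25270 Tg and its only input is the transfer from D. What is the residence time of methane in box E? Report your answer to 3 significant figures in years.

Box A: F(A→B) = (295.6 + 370.3) − 204.7 = 461.20 Tg/yr.
Box B: F(B→C) = (461.20 + 80.27) − 265.0 = 276.47 Tg/yr.
Box C: F(C→D) = (276.47 + 137.7) − 113.5 = 300.67 Tg/yr.
Box D: F(D→E) = (300.67 + 136.2) − 196.9 = 239.97 Tg/yr.
Box E throughput = its input = 239.97 Tg/yr; τ = 25270 / 239.97 = 105.3 yr.

105 yr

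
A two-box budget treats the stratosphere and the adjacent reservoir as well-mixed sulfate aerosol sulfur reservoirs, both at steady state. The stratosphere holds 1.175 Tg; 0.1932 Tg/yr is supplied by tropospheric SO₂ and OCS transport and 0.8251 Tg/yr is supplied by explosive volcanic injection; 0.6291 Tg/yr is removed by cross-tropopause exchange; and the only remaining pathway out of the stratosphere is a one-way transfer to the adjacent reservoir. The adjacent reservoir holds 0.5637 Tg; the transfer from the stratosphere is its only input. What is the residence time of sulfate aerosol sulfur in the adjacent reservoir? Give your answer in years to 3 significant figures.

Balance the stratosphere: ΣF_in = 0.1932 + 0.8251 = 1.0183 Tg/yr.
Transfer to the adjacent reservoir = ΣF_in − (0.6291) = 0.38920 Tg/yr.
At steady state the output of the adjacent reservoir equals its input, 0.38920 Tg/yr.
τ = M / F = 0.5637 / 0.38920 = 1.448 yr.

1.45 yr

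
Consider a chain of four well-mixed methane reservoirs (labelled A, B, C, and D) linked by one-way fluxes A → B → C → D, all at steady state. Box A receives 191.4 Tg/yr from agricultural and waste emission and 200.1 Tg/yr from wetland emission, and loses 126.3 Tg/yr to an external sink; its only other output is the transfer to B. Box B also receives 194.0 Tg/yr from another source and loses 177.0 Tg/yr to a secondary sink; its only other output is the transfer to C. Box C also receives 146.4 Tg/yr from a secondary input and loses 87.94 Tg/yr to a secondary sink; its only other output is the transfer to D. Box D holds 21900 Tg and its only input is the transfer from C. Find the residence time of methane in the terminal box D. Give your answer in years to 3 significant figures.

64.3 yr

Box A: F(A→B) = (191.4 + 200.1) − 126.3 = 265.20 Tg/yr.
Box B: F(B→C) = (265.20 + 194.0) − 177.0 = 282.20 Tg/yr.
Box C: F(C→D) = (282.20 + 146.4) − 87.94 = 340.66 Tg/yr.
Box D throughput = its input = 340.66 Tg/yr; τ = 21900 / 340.66 = 64.29 yr.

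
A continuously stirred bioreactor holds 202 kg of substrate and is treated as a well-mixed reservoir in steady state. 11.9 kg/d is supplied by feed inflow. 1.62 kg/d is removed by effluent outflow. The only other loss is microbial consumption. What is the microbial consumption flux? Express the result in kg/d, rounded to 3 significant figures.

10.3 kg/d

At steady state ΣF_in = ΣF_out.
ΣF_in = 11.900 kg/d.
Microbial consumption flux = ΣF_in − (1.62) = 11.900 − 1.620 = 10.28 kg/d.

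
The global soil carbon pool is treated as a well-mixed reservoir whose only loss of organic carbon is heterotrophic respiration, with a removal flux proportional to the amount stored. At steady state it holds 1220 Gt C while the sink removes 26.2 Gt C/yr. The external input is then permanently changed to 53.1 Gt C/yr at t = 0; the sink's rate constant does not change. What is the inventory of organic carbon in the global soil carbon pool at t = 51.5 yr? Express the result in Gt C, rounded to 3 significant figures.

The sink rate constant is k = F₀/M₀ = 26.2/1220 = 0.02148 yr⁻¹.
Solving dM/dt = F₁ − kM with M(0) = M₀ gives M(t) = F₁/k + (M₀ − F₁/k)·e^(−kt).
F₁/k = 53.1/0.02148 = 2472.6 Gt C; kt = 0.02148 × 51.5 = 1.106, e^(−kt) = 0.3309.
M(51.5) = 2472.6 + (1220 − 2472.6) × 0.3309 = 2472.6 − 414.5 = 2058.1 Gt C.

2060 Gt C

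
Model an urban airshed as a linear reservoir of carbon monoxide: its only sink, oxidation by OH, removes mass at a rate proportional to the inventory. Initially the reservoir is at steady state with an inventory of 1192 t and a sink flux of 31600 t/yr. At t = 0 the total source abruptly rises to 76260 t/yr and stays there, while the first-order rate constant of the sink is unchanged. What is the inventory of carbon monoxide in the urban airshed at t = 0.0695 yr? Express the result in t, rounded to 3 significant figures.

2610 t

τ = M₀/F₀ = 1192/31600 = 0.03772 yr; rate constant k = 1/τ.
New steady state M_∞ = F₁/k = F₁·τ = 76260 × 0.03772 = 2876.6 t.
M(t) = M_∞ + (M₀ − M_∞)·e^(−t/τ); t/τ = 0.0695/0.03772 = 1.842, so e^(−t/τ) = 0.1584.
M(t) = 2876.6 − 1685 × 0.1584 = 2609.7 t.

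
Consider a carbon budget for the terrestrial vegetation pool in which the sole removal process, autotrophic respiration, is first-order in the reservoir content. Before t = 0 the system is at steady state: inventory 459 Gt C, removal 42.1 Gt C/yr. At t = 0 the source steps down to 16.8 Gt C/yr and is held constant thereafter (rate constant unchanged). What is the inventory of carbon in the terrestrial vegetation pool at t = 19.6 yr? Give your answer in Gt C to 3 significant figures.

229 Gt C

τ = M₀/F₀ = 459/42.1 = 10.90 yr; rate constant k = 1/τ.
New steady state M_∞ = F₁/k = F₁·τ = 16.8 × 10.90 = 183.16 Gt C.
M(t) = M_∞ + (M₀ − M_∞)·e^(−t/τ); t/τ = 19.6/10.90 = 1.798, so e^(−t/τ) = 0.1657.
M(t) = 183.16 + 275.8 × 0.1657 = 228.86 Gt C.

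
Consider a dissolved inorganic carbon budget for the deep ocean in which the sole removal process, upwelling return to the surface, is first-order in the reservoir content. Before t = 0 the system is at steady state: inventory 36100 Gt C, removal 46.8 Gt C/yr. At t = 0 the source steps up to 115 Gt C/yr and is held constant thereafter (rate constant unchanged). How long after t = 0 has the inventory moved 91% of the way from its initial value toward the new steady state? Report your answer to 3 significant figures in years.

τ = M₀/F₀ = 36100/46.8 = 771.4 yr.
The remaining gap fraction is e^(−t/τ); 91% covered ⇒ e^(−t/τ) = 0.0900.
t = −τ ln(0.0900) = 771.4 × 2.408 = 1857 yr.

1860 yr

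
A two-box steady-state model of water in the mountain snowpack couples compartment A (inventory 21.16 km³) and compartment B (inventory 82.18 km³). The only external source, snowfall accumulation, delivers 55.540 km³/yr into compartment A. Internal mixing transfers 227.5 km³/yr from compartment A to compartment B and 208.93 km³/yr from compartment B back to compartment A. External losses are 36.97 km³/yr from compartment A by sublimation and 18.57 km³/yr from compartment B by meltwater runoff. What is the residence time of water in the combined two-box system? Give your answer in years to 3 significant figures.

1.86 yr

For the system as a whole, the A↔B exchange is internal and contributes nothing to the throughput; only the external sinks remove mass.
M_total = 21.16 + 82.18 = 103.34 km³.
ΣF_external_out = 36.97 + 18.57 = 55.540 km³/yr.
τ = M_total / ΣF_ext = 103.34 / 55.540 = 1.861 yr.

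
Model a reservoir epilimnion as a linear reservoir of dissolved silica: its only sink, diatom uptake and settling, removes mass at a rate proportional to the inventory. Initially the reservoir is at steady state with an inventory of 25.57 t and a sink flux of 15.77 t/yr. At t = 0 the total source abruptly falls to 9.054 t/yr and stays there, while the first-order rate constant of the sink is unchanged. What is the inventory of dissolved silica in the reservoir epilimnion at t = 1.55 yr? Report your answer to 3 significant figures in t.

The sink rate constant is k = F₀/M₀ = 15.77/25.57 = 0.6167 yr⁻¹.
Solving dM/dt = F₁ − kM with M(0) = M₀ gives M(t) = F₁/k + (M₀ − F₁/k)·e^(−kt).
F₁/k = 9.054/0.6167 = 14.680 t; kt = 0.6167 × 1.55 = 0.9559, e^(−kt) = 0.3844.
M(1.55) = 14.680 + (25.57 − 14.680) × 0.3844 = 14.680 + 4.186 = 18.867 t.

18.9 t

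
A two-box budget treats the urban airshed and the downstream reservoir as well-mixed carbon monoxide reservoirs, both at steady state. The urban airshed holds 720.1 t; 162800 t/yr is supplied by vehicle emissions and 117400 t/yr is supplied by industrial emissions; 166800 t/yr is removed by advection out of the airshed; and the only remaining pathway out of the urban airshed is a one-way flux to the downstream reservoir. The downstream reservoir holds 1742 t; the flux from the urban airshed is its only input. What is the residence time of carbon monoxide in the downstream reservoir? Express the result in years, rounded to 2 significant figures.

0.015 yr

Balance the urban airshed: ΣF_in = 162800 + 117400 = 280200 t/yr.
Flux to the downstream reservoir = ΣF_in − (166800) = 113400 t/yr.
At steady state the output of the downstream reservoir equals its input, 113400 t/yr.
τ = M / F = 1742 / 113400 = 0.01536 yr.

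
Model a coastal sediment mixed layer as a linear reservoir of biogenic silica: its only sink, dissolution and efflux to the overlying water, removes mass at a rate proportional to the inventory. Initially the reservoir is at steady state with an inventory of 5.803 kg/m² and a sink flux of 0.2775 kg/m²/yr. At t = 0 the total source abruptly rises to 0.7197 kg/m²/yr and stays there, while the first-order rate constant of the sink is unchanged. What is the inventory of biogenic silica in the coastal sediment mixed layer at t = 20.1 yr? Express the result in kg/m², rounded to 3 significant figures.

Residence time τ = M₀/F₀ = 20.91 yr. The eventual steady state is M_∞ = M₀·(F₁/F₀) = 5.803 × 0.7197/0.2775 = 15.050 kg/m².
The anomaly ΔM(t) = M(t) − M_∞ decays as ΔM₀·e^(−t/τ) with ΔM₀ = 5.803 − 15.050 = −9.247 kg/m².
At t = 20.1 yr, e^(−t/τ) = e^(−0.9612) = 0.3824, so ΔM = −3.536 kg/m² and M = 15.050 − 3.536 = 11.514 kg/m².

11.5 kg/m²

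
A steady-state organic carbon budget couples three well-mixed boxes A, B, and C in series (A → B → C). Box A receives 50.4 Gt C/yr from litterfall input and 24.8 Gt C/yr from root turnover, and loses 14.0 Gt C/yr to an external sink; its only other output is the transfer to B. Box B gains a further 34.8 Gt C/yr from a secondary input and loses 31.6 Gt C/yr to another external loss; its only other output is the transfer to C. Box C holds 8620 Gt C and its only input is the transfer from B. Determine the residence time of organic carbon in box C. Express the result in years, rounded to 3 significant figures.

Box A: F(A→B) = (50.4 + 24.8) − 14.0 = 61.200 Gt C/yr.
Box B: F(B→C) = (61.200 + 34.8) − 31.6 = 64.400 Gt C/yr.
Box C throughput = its input = 64.400 Gt C/yr; τ = 8620 / 64.400 = 133.9 yr.

134 yr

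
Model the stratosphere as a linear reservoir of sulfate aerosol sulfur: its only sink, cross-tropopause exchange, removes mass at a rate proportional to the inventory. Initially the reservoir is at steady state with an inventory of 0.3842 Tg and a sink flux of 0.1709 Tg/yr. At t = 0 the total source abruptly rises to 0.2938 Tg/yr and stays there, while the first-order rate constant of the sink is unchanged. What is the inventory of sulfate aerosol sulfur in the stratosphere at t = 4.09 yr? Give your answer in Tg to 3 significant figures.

0.616 Tg

Residence time τ = M₀/F₀ = 2.248 yr. The eventual steady state is M_∞ = M₀·(F₁/F₀) = 0.3842 × 0.2938/0.1709 = 0.66049 Tg.
The anomaly ΔM(t) = M(t) − M_∞ decays as ΔM₀·e^(−t/τ) with ΔM₀ = 0.3842 − 0.66049 = −0.2763 Tg.
At t = 4.09 yr, e^(−t/τ) = e^(−1.819) = 0.1621, so ΔM = −0.04480 Tg and M = 0.66049 − 0.04480 = 0.61569 Tg.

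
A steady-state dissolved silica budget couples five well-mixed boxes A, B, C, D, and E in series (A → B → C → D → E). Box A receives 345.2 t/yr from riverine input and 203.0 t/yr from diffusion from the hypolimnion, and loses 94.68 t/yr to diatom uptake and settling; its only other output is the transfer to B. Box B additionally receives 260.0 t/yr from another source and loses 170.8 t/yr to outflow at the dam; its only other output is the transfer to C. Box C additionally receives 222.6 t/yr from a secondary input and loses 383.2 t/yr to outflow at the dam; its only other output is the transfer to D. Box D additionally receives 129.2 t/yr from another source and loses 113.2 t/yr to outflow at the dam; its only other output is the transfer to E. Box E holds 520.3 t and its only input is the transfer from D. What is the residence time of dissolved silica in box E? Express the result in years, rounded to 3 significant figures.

1.31 yr

Box A: F(A→B) = (345.2 + 203.0) − 94.68 = 453.52 t/yr.
Box B: F(B→C) = (453.52 + 260.0) − 170.8 = 542.72 t/yr.
Box C: F(C→D) = (542.72 + 222.6) − 383.2 = 382.12 t/yr.
Box D: F(D→E) = (382.12 + 129.2) − 113.2 = 398.12 t/yr.
Box E throughput = its input = 398.12 t/yr; τ = 520.3 / 398.12 = 1.307 yr.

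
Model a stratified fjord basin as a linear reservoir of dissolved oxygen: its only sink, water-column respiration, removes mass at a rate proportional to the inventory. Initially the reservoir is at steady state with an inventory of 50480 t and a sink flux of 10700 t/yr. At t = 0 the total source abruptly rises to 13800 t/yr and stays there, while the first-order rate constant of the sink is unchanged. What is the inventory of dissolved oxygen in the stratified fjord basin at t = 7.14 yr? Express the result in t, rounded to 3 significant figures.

61900 t

Residence time τ = M₀/F₀ = 4.718 yr. The eventual steady state is M_∞ = M₀·(F₁/F₀) = 50480 × 13800/10700 = 65105 t.
The anomaly ΔM(t) = M(t) − M_∞ decays as ΔM₀·e^(−t/τ) with ΔM₀ = 50480 − 65105 = −14630 t.
At t = 7.14 yr, e^(−t/τ) = e^(−1.513) = 0.2202, so ΔM = −3220 t and M = 65105 − 3220 = 61885 t.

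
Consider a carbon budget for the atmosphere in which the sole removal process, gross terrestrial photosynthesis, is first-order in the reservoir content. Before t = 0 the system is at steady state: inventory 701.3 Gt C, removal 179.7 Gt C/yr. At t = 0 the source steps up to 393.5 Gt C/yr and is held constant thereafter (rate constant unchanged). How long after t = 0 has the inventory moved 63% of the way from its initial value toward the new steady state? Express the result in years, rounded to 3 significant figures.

3.88 yr

τ = M₀/F₀ = 701.3/179.7 = 3.903 yr.
The remaining gap fraction is e^(−t/τ); 63% covered ⇒ e^(−t/τ) = 0.370.
t = −τ ln(0.370) = 3.903 × 0.9943 = 3.880 yr.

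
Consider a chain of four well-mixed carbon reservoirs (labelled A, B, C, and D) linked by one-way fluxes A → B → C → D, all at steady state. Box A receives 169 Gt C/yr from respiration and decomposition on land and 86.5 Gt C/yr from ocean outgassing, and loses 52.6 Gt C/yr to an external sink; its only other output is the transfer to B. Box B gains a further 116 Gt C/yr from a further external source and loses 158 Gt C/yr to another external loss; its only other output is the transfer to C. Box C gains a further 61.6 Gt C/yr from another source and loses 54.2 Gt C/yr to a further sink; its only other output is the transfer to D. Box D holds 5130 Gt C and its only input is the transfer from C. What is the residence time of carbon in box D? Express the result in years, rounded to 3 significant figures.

30.5 yr

Box A: F(A→B) = (169 + 86.5) − 52.6 = 202.90 Gt C/yr.
Box B: F(B→C) = (202.90 + 116) − 158 = 160.90 Gt C/yr.
Box C: F(C→D) = (160.90 + 61.6) − 54.2 = 168.30 Gt C/yr.
Box D throughput = its input = 168.30 Gt C/yr; τ = 5130 / 168.30 = 30.48 yr.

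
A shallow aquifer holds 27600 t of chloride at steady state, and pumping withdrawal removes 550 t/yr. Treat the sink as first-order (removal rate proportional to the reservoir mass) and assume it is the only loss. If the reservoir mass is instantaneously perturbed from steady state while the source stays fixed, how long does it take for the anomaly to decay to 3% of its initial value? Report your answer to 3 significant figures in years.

176 yr

For a linear reservoir the anomaly decays as exp(−t/τ) with τ = M/F = 27600/550 = 50.18 yr.
exp(−t/τ) = 0.03 ⇒ t = −τ ln(0.03) = 50.18 × 3.507 = 176.0 yr.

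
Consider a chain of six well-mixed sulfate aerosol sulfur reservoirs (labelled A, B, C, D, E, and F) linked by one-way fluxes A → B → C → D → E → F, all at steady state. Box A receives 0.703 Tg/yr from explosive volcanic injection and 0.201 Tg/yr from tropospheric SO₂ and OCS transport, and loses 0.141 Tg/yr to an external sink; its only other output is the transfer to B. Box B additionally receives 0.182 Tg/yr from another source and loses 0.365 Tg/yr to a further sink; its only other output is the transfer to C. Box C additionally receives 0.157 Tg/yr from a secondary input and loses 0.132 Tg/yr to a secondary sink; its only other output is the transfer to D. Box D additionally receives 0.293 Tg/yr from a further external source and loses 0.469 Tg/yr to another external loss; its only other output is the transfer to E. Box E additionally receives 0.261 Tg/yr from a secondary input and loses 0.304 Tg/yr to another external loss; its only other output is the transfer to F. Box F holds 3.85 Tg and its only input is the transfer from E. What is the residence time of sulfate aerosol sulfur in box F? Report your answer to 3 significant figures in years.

9.97 yr

Box A: F(A→B) = (0.703 + 0.201) − 0.141 = 0.76300 Tg/yr.
Box B: F(B→C) = (0.76300 + 0.182) − 0.365 = 0.58000 Tg/yr.
Box C: F(C→D) = (0.58000 + 0.157) − 0.132 = 0.60500 Tg/yr.
Box D: F(D→E) = (0.60500 + 0.293) − 0.469 = 0.42900 Tg/yr.
Box E: F(E→F) = (0.42900 + 0.261) − 0.304 = 0.38600 Tg/yr.
Box F throughput = its input = 0.38600 Tg/yr; τ = 3.85 / 0.38600 = 9.974 yr.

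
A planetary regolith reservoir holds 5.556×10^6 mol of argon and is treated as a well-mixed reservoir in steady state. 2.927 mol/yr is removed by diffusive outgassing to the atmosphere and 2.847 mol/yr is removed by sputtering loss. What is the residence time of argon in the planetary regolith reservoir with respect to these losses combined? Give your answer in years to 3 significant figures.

962000 yr

Total removal = 2.927 + 2.847 = 5.7740 mol/yr.
τ = M / ΣF_out = 5.556×10^6 / 5.7740 = 962200 yr.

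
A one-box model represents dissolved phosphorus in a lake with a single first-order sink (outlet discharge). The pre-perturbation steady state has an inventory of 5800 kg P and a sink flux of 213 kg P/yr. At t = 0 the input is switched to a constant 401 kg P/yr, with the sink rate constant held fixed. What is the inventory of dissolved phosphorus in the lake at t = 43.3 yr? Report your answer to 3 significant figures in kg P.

Residence time τ = M₀/F₀ = 27.23 yr. The eventual steady state is M_∞ = M₀·(F₁/F₀) = 5800 × 401/213 = 10919 kg P.
The anomaly ΔM(t) = M(t) − M_∞ decays as ΔM₀·e^(−t/τ) with ΔM₀ = 5800 − 10919 = −5119 kg P.
At t = 43.3 yr, e^(−t/τ) = e^(−1.590) = 0.2039, so ΔM = −1044 kg P and M = 10919 − 1044 = 9875.5 kg P.

9880 kg P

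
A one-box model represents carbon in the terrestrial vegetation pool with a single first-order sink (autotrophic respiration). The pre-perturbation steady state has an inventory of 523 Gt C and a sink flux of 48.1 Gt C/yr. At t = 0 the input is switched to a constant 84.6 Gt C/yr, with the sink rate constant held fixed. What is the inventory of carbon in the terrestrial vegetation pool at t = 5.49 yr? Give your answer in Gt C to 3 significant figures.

τ = M₀/F₀ = 523/48.1 = 10.87 yr; rate constant k = 1/τ.
New steady state M_∞ = F₁/k = F₁·τ = 84.6 × 10.87 = 919.87 Gt C.
M(t) = M_∞ + (M₀ − M_∞)·e^(−t/τ); t/τ = 5.49/10.87 = 0.5049, so e^(−t/τ) = 0.6036.
M(t) = 919.87 − 396.9 × 0.6036 = 680.34 Gt C.

680 Gt C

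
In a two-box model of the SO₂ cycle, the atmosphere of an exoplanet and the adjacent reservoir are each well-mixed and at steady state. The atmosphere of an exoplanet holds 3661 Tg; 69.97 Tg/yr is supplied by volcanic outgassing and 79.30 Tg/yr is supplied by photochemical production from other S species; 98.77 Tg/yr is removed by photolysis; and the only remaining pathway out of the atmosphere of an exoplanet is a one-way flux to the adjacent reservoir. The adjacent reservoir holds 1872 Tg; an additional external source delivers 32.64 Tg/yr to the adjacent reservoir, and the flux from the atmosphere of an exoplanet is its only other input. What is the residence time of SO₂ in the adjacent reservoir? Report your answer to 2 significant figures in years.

23 yr

Balance the atmosphere of an exoplanet: ΣF_in = 69.97 + 79.30 = 149.27 Tg/yr.
Flux to the adjacent reservoir = ΣF_in − (98.77) = 50.500 Tg/yr.
Total input to the adjacent reservoir = 50.500 + 32.64 = 83.140 Tg/yr; at steady state this equals its total output.
τ = M / F = 1872 / 83.140 = 22.52 yr.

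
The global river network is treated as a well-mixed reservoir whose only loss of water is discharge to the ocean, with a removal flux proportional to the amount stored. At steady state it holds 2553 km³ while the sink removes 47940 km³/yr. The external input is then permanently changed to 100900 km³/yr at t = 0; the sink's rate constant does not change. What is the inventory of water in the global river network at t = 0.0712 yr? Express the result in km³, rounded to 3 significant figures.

4630 km³

Residence time τ = M₀/F₀ = 0.05325 yr. The eventual steady state is M_∞ = M₀·(F₁/F₀) = 2553 × 100900/47940 = 5373.3 km³.
The anomaly ΔM(t) = M(t) − M_∞ decays as ΔM₀·e^(−t/τ) with ΔM₀ = 2553 − 5373.3 = −2820 km³.
At t = 0.0712 yr, e^(−t/τ) = e^(−1.337) = 0.2626, so ΔM = −740.7 km³ and M = 5373.3 − 740.7 = 4632.6 km³.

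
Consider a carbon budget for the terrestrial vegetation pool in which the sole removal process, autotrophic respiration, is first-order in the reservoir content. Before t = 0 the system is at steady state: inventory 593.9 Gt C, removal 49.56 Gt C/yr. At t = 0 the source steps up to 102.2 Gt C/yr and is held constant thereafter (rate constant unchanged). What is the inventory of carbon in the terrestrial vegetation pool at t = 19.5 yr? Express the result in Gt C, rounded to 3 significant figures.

1100 Gt C

τ = M₀/F₀ = 593.9/49.56 = 11.98 yr; rate constant k = 1/τ.
New steady state M_∞ = F₁/k = F₁·τ = 102.2 × 11.98 = 1224.7 Gt C.
M(t) = M_∞ + (M₀ − M_∞)·e^(−t/τ); t/τ = 19.5/11.98 = 1.627, so e^(−t/τ) = 0.1965.
M(t) = 1224.7 − 630.8 × 0.1965 = 1100.8 Gt C.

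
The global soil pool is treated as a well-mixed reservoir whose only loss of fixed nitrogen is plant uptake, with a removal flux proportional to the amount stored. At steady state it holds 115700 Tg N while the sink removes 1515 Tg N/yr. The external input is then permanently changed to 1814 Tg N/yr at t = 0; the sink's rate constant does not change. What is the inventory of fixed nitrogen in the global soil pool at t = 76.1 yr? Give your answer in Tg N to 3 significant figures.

130000 Tg N

τ = M₀/F₀ = 115700/1515 = 76.37 yr; rate constant k = 1/τ.
New steady state M_∞ = F₁/k = F₁·τ = 1814 × 76.37 = 138530 Tg N.
M(t) = M_∞ + (M₀ − M_∞)·e^(−t/τ); t/τ = 76.1/76.37 = 0.9965, so e^(−t/τ) = 0.3692.
M(t) = 138530 − 22830 × 0.3692 = 130100 Tg N.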